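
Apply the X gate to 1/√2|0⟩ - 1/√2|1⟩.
-1/√2|0⟩ + 1/√2|1⟩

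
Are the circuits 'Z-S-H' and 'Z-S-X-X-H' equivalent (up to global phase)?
Yes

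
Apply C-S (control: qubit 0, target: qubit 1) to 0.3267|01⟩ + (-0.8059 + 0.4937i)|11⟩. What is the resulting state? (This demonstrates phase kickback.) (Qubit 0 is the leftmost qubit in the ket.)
0.3267|01⟩ + (-0.4937 - 0.8059i)|11⟩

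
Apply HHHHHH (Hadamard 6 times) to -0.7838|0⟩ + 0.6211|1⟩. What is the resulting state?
-0.7838|0⟩ + 0.6211|1⟩

H² = I, so an even number of Hadamards cancels: H^6 = I and the state is unchanged.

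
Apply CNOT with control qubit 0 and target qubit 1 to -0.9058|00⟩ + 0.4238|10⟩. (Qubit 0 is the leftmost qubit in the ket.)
-0.9058|00⟩ + 0.4238|11⟩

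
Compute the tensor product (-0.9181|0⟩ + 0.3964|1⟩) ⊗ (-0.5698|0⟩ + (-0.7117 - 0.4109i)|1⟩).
0.5231|00⟩ + (0.6534 + 0.3772i)|01⟩ - 0.2259|10⟩ + (-0.2821 - 0.1629i)|11⟩

amp(|b₁b₂…⟩) = product of the factor amplitudes for bits b₁, b₂, …; only kets whose every factor amplitude is nonzero survive.
|00⟩: (-0.9181)(-0.5698) = 0.5231
|01⟩: (-0.9181)(-0.7117 - 0.4109i) = (0.6534 + 0.3772i)
|10⟩: (0.3964)(-0.5698) = -0.2259
|11⟩: (0.3964)(-0.7117 - 0.4109i) = (-0.2821 - 0.1629i)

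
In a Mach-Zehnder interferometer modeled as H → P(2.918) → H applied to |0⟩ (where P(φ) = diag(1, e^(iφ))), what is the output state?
(0.01245 + 0.1109i)|0⟩ + (0.9876 - 0.1109i)|1⟩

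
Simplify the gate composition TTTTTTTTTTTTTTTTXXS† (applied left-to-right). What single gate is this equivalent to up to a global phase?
S†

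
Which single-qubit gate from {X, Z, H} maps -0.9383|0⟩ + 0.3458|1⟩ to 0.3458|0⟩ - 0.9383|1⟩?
X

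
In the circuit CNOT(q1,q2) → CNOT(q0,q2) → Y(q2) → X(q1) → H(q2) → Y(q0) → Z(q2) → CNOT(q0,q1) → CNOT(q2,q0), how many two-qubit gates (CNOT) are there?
4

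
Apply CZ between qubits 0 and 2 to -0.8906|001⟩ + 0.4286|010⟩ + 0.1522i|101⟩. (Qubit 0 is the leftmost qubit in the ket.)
-0.8906|001⟩ + 0.4286|010⟩ - 0.1522i|101⟩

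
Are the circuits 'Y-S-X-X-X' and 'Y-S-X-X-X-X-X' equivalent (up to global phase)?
Yes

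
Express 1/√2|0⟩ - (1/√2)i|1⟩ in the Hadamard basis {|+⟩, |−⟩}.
(1/2 - (1/2)i)|+⟩ + (1/2 + (1/2)i)|−⟩

With |ψ⟩ = α|0⟩ + β|1⟩, the Hadamard-basis coefficients are ⟨+|ψ⟩ = (α + β)/√2 and ⟨−|ψ⟩ = (α − β)/√2.
Here α = 1/√2, β = -(1/√2)i: (α + β)/√2 = (1/2 - (1/2)i), (α − β)/√2 = (1/2 + (1/2)i).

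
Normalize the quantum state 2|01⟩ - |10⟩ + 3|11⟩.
0.5345|01⟩ - 0.2673|10⟩ + 0.8018|11⟩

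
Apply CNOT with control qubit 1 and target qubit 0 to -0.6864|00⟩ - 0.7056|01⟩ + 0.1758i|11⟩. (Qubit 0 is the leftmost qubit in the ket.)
-0.6864|00⟩ + 0.1758i|01⟩ - 0.7056|11⟩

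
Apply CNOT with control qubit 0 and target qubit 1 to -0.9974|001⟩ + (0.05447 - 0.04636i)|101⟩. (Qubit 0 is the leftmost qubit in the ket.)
-0.9974|001⟩ + (0.05447 - 0.04636i)|111⟩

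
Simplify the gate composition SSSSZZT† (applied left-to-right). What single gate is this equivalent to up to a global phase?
T†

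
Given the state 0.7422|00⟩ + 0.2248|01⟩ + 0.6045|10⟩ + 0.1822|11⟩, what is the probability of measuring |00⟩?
0.5509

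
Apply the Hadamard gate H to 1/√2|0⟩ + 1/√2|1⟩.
|0⟩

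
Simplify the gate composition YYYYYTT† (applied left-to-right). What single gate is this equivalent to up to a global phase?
Y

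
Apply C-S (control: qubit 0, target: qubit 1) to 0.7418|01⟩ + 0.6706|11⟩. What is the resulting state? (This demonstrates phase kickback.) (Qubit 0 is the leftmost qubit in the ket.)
0.7418|01⟩ + 0.6706i|11⟩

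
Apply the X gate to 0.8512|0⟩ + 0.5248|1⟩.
0.5248|0⟩ + 0.8512|1⟩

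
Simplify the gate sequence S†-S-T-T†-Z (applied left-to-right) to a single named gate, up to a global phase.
Z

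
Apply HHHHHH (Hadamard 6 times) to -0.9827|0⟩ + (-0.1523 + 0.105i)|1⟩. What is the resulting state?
-0.9827|0⟩ + (-0.1523 + 0.105i)|1⟩

H² = I, so an even number of Hadamards cancels: H^6 = I and the state is unchanged.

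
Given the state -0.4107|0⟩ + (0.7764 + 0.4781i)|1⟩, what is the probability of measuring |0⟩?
0.1687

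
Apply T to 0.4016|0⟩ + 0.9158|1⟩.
0.4016|0⟩ + (0.6476 + 0.6476i)|1⟩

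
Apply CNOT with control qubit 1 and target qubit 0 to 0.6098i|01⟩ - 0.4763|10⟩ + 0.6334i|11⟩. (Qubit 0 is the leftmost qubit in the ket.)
0.6334i|01⟩ - 0.4763|10⟩ + 0.6098i|11⟩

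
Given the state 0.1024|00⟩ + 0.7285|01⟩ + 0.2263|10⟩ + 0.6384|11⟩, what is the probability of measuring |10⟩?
0.05121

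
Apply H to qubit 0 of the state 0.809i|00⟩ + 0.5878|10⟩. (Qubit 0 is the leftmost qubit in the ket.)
(0.4156 + 0.572i)|00⟩ + (-0.4156 + 0.572i)|10⟩

H on qubit 0 mixes each pair of kets that differ only in qubit 0: amplitudes (a, b) of (|…0…⟩, |…1…⟩) become ((a + b)/√2, (a − b)/√2). Kets absent from the input have amplitude 0.
(|00⟩, |10⟩): (a, b) = (0.809i, 0.5878) → ((0.4156 + 0.572i), (-0.4156 + 0.572i))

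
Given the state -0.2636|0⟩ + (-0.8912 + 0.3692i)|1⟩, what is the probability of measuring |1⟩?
0.9305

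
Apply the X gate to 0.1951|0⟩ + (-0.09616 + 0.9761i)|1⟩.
(-0.09616 + 0.9761i)|0⟩ + 0.1951|1⟩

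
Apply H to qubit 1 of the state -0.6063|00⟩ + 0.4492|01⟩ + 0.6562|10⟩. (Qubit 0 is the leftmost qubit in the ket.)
-0.1111|00⟩ - 0.7464|01⟩ + 0.464|10⟩ + 0.464|11⟩

H on qubit 1 mixes each pair of kets that differ only in qubit 1: amplitudes (a, b) of (|…0…⟩, |…1…⟩) become ((a + b)/√2, (a − b)/√2). Kets absent from the input have amplitude 0.
(|00⟩, |01⟩): (a, b) = (-0.6063, 0.4492) → (-0.1111, -0.7464)
(|10⟩, |11⟩): (a, b) = (0.6562, 0) → (0.464, 0.464)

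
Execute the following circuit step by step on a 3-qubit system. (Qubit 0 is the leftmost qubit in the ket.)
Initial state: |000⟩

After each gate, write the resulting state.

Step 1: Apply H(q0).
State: 1/√2|000⟩ + 1/√2|100⟩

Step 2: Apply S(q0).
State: 1/√2|000⟩ + (1/√2)i|100⟩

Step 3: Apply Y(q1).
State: (1/√2)i|010⟩ - 1/√2|110⟩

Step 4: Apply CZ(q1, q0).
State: (1/√2)i|010⟩ + 1/√2|110⟩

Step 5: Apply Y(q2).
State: -1/√2|011⟩ + (1/√2)i|111⟩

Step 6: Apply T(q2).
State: (-1/2 - (1/2)i)|011⟩ + (-1/2 + (1/2)i)|111⟩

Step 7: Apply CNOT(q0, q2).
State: (-1/2 - (1/2)i)|011⟩ + (-1/2 + (1/2)i)|110⟩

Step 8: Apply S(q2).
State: (1/2 - (1/2)i)|011⟩ + (-1/2 + (1/2)i)|110⟩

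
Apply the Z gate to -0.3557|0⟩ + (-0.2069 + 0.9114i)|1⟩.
-0.3557|0⟩ + (0.2069 - 0.9114i)|1⟩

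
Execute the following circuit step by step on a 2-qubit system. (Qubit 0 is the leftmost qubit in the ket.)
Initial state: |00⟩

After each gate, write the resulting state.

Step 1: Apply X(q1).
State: |01⟩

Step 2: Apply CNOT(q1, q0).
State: |11⟩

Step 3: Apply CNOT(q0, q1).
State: |10⟩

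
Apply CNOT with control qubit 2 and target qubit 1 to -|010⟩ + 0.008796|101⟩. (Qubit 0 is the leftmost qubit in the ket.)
-|010⟩ + 0.008796|111⟩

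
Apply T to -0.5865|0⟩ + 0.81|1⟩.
-0.5865|0⟩ + (0.5728 + 0.5728i)|1⟩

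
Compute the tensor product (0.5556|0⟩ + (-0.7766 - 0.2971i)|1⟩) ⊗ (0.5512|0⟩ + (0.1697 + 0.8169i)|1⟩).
0.3062|00⟩ + (0.09429 + 0.4539i)|01⟩ + (-0.4281 - 0.1638i)|10⟩ + (0.1109 - 0.6848i)|11⟩

amp(|b₁b₂…⟩) = product of the factor amplitudes for bits b₁, b₂, …; only kets whose every factor amplitude is nonzero survive.
|00⟩: (0.5556)(0.5512) = 0.3062
|01⟩: (0.5556)(0.1697 + 0.8169i) = (0.09429 + 0.4539i)
|10⟩: (-0.7766 - 0.2971i)(0.5512) = (-0.4281 - 0.1638i)
|11⟩: (-0.7766 - 0.2971i)(0.1697 + 0.8169i) = (0.1109 - 0.6848i)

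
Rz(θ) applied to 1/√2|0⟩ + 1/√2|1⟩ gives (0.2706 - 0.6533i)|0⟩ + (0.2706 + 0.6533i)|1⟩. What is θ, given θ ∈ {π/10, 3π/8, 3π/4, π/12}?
3π/4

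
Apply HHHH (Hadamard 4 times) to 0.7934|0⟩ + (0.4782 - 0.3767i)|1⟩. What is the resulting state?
0.7934|0⟩ + (0.4782 - 0.3767i)|1⟩

H² = I, so an even number of Hadamards cancels: H^4 = I and the state is unchanged.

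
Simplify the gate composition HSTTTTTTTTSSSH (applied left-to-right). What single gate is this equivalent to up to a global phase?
I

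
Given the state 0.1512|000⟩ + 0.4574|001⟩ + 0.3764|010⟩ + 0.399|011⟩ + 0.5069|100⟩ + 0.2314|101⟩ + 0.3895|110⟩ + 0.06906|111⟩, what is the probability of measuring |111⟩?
0.004769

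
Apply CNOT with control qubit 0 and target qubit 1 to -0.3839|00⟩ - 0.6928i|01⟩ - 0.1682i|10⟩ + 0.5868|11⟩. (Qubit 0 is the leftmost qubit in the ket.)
-0.3839|00⟩ - 0.6928i|01⟩ + 0.5868|10⟩ - 0.1682i|11⟩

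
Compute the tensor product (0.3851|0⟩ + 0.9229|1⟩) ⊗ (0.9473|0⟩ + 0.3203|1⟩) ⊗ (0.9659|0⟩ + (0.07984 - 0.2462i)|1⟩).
0.3524|000⟩ + (0.02913 - 0.08982i)|001⟩ + 0.1191|010⟩ + (0.009848 - 0.03037i)|011⟩ + 0.8445|100⟩ + (0.0698 - 0.2152i)|101⟩ + 0.2855|110⟩ + (0.0236 - 0.07278i)|111⟩

amp(|b₁b₂…⟩) = product of the factor amplitudes for bits b₁, b₂, …; only kets whose every factor amplitude is nonzero survive.
|000⟩: (0.3851)(0.9473)(0.9659) = 0.3524
|001⟩: (0.3851)(0.9473)(0.07984 - 0.2462i) = (0.02913 - 0.08982i)
|010⟩: (0.3851)(0.3203)(0.9659) = 0.1191
|011⟩: (0.3851)(0.3203)(0.07984 - 0.2462i) = (0.009848 - 0.03037i)
|100⟩: (0.9229)(0.9473)(0.9659) = 0.8445
|101⟩: (0.9229)(0.9473)(0.07984 - 0.2462i) = (0.0698 - 0.2152i)
|110⟩: (0.9229)(0.3203)(0.9659) = 0.2855
|111⟩: (0.9229)(0.3203)(0.07984 - 0.2462i) = (0.0236 - 0.07278i)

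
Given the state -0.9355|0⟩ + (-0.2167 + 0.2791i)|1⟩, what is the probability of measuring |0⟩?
0.8752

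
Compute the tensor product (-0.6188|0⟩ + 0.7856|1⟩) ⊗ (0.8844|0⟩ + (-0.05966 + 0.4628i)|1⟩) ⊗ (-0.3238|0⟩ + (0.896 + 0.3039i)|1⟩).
0.1772|000⟩ + (-0.4904 - 0.1663i)|001⟩ + (-0.01195 + 0.09273i)|010⟩ + (0.1201 - 0.2454i)|011⟩ - 0.225|100⟩ + (0.6225 + 0.2111i)|101⟩ + (0.01518 - 0.1177i)|110⟩ + (-0.1525 + 0.3115i)|111⟩

amp(|b₁b₂…⟩) = product of the factor amplitudes for bits b₁, b₂, …; only kets whose every factor amplitude is nonzero survive.
|000⟩: (-0.6188)(0.8844)(-0.3238) = 0.1772
|001⟩: (-0.6188)(0.8844)(0.896 + 0.3039i) = (-0.4904 - 0.1663i)
|010⟩: (-0.6188)(-0.05966 + 0.4628i)(-0.3238) = (-0.01195 + 0.09273i)
|011⟩: (-0.6188)(-0.05966 + 0.4628i)(0.896 + 0.3039i) = (0.1201 - 0.2454i)
|100⟩: (0.7856)(0.8844)(-0.3238) = -0.225
|101⟩: (0.7856)(0.8844)(0.896 + 0.3039i) = (0.6225 + 0.2111i)
|110⟩: (0.7856)(-0.05966 + 0.4628i)(-0.3238) = (0.01518 - 0.1177i)
|111⟩: (0.7856)(-0.05966 + 0.4628i)(0.896 + 0.3039i) = (-0.1525 + 0.3115i)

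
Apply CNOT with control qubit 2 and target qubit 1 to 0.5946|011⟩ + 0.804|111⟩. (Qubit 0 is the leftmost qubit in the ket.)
0.5946|001⟩ + 0.804|101⟩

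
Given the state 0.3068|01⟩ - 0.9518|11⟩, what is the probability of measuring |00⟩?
0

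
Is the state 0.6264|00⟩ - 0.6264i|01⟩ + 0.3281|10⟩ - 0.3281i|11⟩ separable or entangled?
Separable

Writing the state as a|00⟩ + b|01⟩ + c|10⟩ + d|11⟩, it is a product state iff ad − bc = 0.
Here (a, b, c, d) = (0.6264, -0.6264i, 0.3281, -0.3281i): ad − bc = (0.6264)(-0.3281i) − (-0.6264i)(0.3281) = 0, so the state is separable.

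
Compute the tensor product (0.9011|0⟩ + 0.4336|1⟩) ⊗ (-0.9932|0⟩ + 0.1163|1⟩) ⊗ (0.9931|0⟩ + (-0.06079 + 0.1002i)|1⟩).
-0.8888|000⟩ + (0.05441 - 0.08968i)|001⟩ + 0.1041|010⟩ + (-0.006371 + 0.0105i)|011⟩ - 0.4277|100⟩ + (0.02618 - 0.04315i)|101⟩ + 0.05008|110⟩ + (-0.003065 + 0.005053i)|111⟩

amp(|b₁b₂…⟩) = product of the factor amplitudes for bits b₁, b₂, …; only kets whose every factor amplitude is nonzero survive.
|000⟩: (0.9011)(-0.9932)(0.9931) = -0.8888
|001⟩: (0.9011)(-0.9932)(-0.06079 + 0.1002i) = (0.05441 - 0.08968i)
|010⟩: (0.9011)(0.1163)(0.9931) = 0.1041
|011⟩: (0.9011)(0.1163)(-0.06079 + 0.1002i) = (-0.006371 + 0.0105i)
|100⟩: (0.4336)(-0.9932)(0.9931) = -0.4277
|101⟩: (0.4336)(-0.9932)(-0.06079 + 0.1002i) = (0.02618 - 0.04315i)
|110⟩: (0.4336)(0.1163)(0.9931) = 0.05008
|111⟩: (0.4336)(0.1163)(-0.06079 + 0.1002i) = (-0.003065 + 0.005053i)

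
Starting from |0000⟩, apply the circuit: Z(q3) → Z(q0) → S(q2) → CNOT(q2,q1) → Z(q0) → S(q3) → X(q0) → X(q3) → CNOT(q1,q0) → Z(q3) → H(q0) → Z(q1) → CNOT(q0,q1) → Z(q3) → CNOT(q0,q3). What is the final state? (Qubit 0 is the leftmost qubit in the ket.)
1/√2|0001⟩ - 1/√2|1100⟩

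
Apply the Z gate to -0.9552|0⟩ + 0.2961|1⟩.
-0.9552|0⟩ - 0.2961|1⟩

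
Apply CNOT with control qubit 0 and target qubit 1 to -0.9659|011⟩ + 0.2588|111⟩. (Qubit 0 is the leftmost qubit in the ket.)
-0.9659|011⟩ + 0.2588|101⟩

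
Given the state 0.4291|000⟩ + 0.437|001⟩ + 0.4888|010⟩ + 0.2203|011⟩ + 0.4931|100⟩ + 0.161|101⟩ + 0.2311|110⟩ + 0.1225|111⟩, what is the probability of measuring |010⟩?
0.2389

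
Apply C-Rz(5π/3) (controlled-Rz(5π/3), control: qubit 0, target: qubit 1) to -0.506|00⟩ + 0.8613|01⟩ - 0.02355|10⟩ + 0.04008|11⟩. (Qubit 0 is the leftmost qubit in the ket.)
-0.506|00⟩ + 0.8613|01⟩ + (0.02039 + 0.01178i)|10⟩ + (-0.03471 + 0.02004i)|11⟩

C-Rz(5π/3) leaves the control-|0⟩ kets |00⟩, |01⟩ unchanged and applies Rz(5π/3) to qubit 1 on the control-|1⟩ pair (|10⟩, |11⟩).
Rz(5π/3) = [[e^(−iθ/2), 0], [0, e^(iθ/2)]] with e^(±iθ/2) = cos(θ/2) ± i·sin(θ/2); θ = 5π/3, cos(θ/2) ≈ -0.866025, sin(θ/2) ≈ 0.5.
With a = amp(|10⟩) = -0.02355 and b = amp(|11⟩) = 0.04008:
new amp(|10⟩) = (-0.866025 - 0.5i)·a = (0.02039 + 0.01178i)
new amp(|11⟩) = (-0.866025 + 0.5i)·b = (-0.03471 + 0.02004i)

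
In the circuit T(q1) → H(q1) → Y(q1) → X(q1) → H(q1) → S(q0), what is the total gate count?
6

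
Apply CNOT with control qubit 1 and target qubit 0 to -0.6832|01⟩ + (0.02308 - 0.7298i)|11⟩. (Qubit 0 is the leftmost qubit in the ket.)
(0.02308 - 0.7298i)|01⟩ - 0.6832|11⟩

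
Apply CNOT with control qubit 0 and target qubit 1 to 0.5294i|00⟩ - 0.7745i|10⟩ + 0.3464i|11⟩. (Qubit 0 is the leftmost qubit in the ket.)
0.5294i|00⟩ + 0.3464i|10⟩ - 0.7745i|11⟩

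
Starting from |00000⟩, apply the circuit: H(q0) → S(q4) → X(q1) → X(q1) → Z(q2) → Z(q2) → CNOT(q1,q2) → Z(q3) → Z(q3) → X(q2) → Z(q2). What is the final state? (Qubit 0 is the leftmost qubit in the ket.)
-1/√2|00100⟩ - 1/√2|10100⟩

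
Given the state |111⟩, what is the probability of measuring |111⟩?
1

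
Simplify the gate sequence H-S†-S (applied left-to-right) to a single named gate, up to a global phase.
H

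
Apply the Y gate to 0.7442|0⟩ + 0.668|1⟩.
-0.668i|0⟩ + 0.7442i|1⟩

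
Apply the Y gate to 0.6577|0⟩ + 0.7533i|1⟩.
0.7533|0⟩ + 0.6577i|1⟩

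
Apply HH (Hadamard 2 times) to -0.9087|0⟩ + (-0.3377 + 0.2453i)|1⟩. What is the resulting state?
-0.9087|0⟩ + (-0.3377 + 0.2453i)|1⟩

H² = I, so an even number of Hadamards cancels: H^2 = I and the state is unchanged.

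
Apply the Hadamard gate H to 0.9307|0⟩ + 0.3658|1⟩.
0.9168|0⟩ + 0.3994|1⟩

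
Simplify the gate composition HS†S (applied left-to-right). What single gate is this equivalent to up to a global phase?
H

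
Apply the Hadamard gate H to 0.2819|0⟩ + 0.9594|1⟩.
0.8777|0⟩ - 0.4791|1⟩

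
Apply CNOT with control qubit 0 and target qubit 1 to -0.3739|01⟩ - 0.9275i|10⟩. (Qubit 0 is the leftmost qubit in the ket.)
-0.3739|01⟩ - 0.9275i|11⟩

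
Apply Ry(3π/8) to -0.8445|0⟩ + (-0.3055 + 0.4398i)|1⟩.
(-0.5324 - 0.2443i)|0⟩ + (-0.7232 + 0.3657i)|1⟩

Ry(3π/8) = [[cos(θ/2), −sin(θ/2)], [sin(θ/2), cos(θ/2)]]; θ = 3π/8, cos(θ/2) ≈ 0.83147, sin(θ/2) ≈ 0.55557.
With a = amp(|0⟩) = -0.8445 and b = amp(|1⟩) = (-0.3055 + 0.4398i):
new amp(|0⟩) = (0.83147)·a + (-0.55557)·b = (-0.5324 - 0.2443i)
new amp(|1⟩) = (0.55557)·a + (0.83147)·b = (-0.7232 + 0.3657i)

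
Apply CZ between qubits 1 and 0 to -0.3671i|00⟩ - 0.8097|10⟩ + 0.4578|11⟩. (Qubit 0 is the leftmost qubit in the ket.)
-0.3671i|00⟩ - 0.8097|10⟩ - 0.4578|11⟩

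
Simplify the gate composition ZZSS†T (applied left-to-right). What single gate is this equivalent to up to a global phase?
T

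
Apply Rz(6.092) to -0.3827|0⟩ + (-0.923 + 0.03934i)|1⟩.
(0.381 + 0.03653i)|0⟩ + (0.915 - 0.1273i)|1⟩

Rz(6.092) = [[e^(−iθ/2), 0], [0, e^(iθ/2)]] with e^(±iθ/2) = cos(θ/2) ± i·sin(θ/2); θ = 6.092, cos(θ/2) ≈ -0.995435, sin(θ/2) ≈ 0.0954471.
With a = amp(|0⟩) = -0.3827 and b = amp(|1⟩) = (-0.923 + 0.03934i):
new amp(|0⟩) = (-0.995435 - 0.0954471i)·a = (0.381 + 0.03653i)
new amp(|1⟩) = (-0.995435 + 0.0954471i)·b = (0.915 - 0.1273i)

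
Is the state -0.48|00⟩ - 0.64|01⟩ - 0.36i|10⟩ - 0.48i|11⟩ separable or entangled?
Separable

Writing the state as a|00⟩ + b|01⟩ + c|10⟩ + d|11⟩, it is a product state iff ad − bc = 0.
Here (a, b, c, d) = (-0.48, -0.64, -0.36i, -0.48i): ad − bc = (-0.48)(-0.48i) − (-0.64)(-0.36i) = 0, so the state is separable.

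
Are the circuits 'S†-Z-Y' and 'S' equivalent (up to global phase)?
No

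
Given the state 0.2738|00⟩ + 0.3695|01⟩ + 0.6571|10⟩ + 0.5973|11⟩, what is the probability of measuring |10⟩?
0.4318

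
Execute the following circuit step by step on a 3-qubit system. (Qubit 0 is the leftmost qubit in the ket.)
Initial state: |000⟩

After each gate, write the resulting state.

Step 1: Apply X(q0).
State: |100⟩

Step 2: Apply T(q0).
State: (1/√2 + (1/√2)i)|100⟩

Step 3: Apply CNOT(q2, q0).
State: (1/√2 + (1/√2)i)|100⟩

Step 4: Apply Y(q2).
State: (-1/√2 + (1/√2)i)|101⟩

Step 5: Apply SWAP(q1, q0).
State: (-1/√2 + (1/√2)i)|011⟩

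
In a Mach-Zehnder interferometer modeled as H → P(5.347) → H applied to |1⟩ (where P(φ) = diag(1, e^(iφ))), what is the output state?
(0.2036 + 0.4027i)|0⟩ + (0.7964 - 0.4027i)|1⟩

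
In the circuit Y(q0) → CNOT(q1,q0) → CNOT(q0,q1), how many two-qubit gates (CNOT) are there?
2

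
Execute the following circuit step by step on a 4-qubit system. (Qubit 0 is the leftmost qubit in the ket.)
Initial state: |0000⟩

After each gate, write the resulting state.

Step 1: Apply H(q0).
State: 1/√2|0000⟩ + 1/√2|1000⟩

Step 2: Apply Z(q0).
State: 1/√2|0000⟩ - 1/√2|1000⟩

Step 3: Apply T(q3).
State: 1/√2|0000⟩ - 1/√2|1000⟩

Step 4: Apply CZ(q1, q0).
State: 1/√2|0000⟩ - 1/√2|1000⟩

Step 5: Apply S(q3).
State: 1/√2|0000⟩ - 1/√2|1000⟩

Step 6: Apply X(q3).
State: 1/√2|0001⟩ - 1/√2|1001⟩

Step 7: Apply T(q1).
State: 1/√2|0001⟩ - 1/√2|1001⟩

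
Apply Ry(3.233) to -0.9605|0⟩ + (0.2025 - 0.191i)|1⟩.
(-0.1584 + 0.1908i)|0⟩ + (-0.9687 + 0.008726i)|1⟩

Ry(3.233) = [[cos(θ/2), −sin(θ/2)], [sin(θ/2), cos(θ/2)]]; θ = 3.233, cos(θ/2) ≈ -0.0456878, sin(θ/2) ≈ 0.998956.
With a = amp(|0⟩) = -0.9605 and b = amp(|1⟩) = (0.2025 - 0.191i):
new amp(|0⟩) = (-0.0456878)·a + (-0.998956)·b = (-0.1584 + 0.1908i)
new amp(|1⟩) = (0.998956)·a + (-0.0456878)·b = (-0.9687 + 0.008726i)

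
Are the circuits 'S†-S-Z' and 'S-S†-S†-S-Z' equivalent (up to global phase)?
Yes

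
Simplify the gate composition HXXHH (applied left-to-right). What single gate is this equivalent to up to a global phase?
H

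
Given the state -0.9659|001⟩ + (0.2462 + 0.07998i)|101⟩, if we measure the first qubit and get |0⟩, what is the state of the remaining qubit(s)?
-|01⟩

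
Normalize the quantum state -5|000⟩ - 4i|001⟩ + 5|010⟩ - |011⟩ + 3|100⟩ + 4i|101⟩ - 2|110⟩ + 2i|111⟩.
-1/2|000⟩ - 0.4i|001⟩ + 1/2|010⟩ - 0.1|011⟩ + 0.3|100⟩ + 0.4i|101⟩ - 0.2|110⟩ + 0.2i|111⟩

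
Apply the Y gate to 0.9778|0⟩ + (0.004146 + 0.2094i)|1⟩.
(0.2094 - 0.004146i)|0⟩ + 0.9778i|1⟩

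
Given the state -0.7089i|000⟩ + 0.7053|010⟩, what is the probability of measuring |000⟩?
0.5025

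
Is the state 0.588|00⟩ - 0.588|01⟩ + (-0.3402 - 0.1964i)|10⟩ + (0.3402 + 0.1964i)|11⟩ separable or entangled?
Separable

Writing the state as a|00⟩ + b|01⟩ + c|10⟩ + d|11⟩, it is a product state iff ad − bc = 0.
Here (a, b, c, d) = (0.588, -0.588, (-0.3402 - 0.1964i), (0.3402 + 0.1964i)): ad − bc = (0.588)(0.3402 + 0.1964i) − (-0.588)(-0.3402 - 0.1964i) = 0, so the state is separable.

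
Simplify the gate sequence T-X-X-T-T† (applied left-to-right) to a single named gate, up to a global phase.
T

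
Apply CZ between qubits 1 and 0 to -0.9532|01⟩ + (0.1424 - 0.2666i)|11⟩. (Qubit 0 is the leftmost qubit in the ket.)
-0.9532|01⟩ + (-0.1424 + 0.2666i)|11⟩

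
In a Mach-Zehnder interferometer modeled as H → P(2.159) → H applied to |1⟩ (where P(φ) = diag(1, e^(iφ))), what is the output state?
(0.7774 - 0.416i)|0⟩ + (0.2226 + 0.416i)|1⟩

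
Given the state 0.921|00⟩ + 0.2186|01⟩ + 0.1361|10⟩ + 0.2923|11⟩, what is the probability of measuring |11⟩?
0.08544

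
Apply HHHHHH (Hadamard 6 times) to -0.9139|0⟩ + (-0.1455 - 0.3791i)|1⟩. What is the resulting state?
-0.9139|0⟩ + (-0.1455 - 0.3791i)|1⟩

H² = I, so an even number of Hadamards cancels: H^6 = I and the state is unchanged.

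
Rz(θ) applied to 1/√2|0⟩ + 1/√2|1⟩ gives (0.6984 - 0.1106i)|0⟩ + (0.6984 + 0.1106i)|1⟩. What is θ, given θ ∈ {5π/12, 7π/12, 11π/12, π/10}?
π/10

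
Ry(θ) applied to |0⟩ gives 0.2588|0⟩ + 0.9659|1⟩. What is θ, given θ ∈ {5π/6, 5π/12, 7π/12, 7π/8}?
5π/6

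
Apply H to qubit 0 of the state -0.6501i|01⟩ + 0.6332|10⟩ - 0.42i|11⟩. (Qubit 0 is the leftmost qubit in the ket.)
0.4477|00⟩ - 0.7567i|01⟩ - 0.4477|10⟩ - 0.1627i|11⟩

H on qubit 0 mixes each pair of kets that differ only in qubit 0: amplitudes (a, b) of (|…0…⟩, |…1…⟩) become ((a + b)/√2, (a − b)/√2). Kets absent from the input have amplitude 0.
(|00⟩, |10⟩): (a, b) = (0, 0.6332) → (0.4477, -0.4477)
(|01⟩, |11⟩): (a, b) = (-0.6501i, -0.42i) → (-0.7567i, -0.1627i)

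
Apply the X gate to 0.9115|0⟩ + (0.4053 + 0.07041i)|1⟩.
(0.4053 + 0.07041i)|0⟩ + 0.9115|1⟩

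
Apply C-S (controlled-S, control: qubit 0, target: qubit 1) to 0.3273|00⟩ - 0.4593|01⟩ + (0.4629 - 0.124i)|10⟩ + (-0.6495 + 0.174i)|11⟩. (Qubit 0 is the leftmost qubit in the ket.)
0.3273|00⟩ - 0.4593|01⟩ + (0.4629 - 0.124i)|10⟩ + (-0.174 - 0.6495i)|11⟩

C-S leaves the control-|0⟩ kets |00⟩, |01⟩ unchanged and applies S to qubit 1 on the control-|1⟩ pair (|10⟩, |11⟩).
S = [[1, 0], [0, i]].
With a = amp(|10⟩) = (0.4629 - 0.124i) and b = amp(|11⟩) = (-0.6495 + 0.174i):
new amp(|10⟩) = (1)·a = (0.4629 - 0.124i)
new amp(|11⟩) = (i)·b = (-0.174 - 0.6495i)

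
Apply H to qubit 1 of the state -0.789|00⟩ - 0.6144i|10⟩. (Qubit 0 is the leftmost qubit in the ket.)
-0.5579|00⟩ - 0.5579|01⟩ - 0.4344i|10⟩ - 0.4344i|11⟩

H on qubit 1 mixes each pair of kets that differ only in qubit 1: amplitudes (a, b) of (|…0…⟩, |…1…⟩) become ((a + b)/√2, (a − b)/√2). Kets absent from the input have amplitude 0.
(|00⟩, |01⟩): (a, b) = (-0.789, 0) → (-0.5579, -0.5579)
(|10⟩, |11⟩): (a, b) = (-0.6144i, 0) → (-0.4344i, -0.4344i)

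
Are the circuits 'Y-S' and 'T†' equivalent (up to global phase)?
No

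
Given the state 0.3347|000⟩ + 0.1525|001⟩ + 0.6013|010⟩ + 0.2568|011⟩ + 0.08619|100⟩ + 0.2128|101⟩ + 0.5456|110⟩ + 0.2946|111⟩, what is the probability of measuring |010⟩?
0.3616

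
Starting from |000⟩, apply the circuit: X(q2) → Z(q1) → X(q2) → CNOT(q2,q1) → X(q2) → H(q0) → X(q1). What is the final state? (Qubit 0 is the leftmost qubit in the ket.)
1/√2|011⟩ + 1/√2|111⟩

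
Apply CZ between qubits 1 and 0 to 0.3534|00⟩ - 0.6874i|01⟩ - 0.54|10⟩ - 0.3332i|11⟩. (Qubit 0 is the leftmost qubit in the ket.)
0.3534|00⟩ - 0.6874i|01⟩ - 0.54|10⟩ + 0.3332i|11⟩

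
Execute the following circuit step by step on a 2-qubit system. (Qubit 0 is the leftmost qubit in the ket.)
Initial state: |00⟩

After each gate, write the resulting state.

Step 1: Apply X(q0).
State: |10⟩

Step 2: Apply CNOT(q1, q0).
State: |10⟩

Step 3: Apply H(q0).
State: 1/√2|00⟩ - 1/√2|10⟩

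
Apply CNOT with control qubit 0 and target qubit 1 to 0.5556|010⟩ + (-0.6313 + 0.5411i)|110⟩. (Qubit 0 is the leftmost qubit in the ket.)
0.5556|010⟩ + (-0.6313 + 0.5411i)|100⟩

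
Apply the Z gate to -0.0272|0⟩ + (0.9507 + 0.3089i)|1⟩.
-0.0272|0⟩ + (-0.9507 - 0.3089i)|1⟩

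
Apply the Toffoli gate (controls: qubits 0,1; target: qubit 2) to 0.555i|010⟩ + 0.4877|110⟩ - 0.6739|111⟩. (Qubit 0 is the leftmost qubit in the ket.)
0.555i|010⟩ - 0.6739|110⟩ + 0.4877|111⟩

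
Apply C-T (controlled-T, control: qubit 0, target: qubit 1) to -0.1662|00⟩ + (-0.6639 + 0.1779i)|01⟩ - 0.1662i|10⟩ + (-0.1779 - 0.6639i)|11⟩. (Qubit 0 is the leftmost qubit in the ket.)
-0.1662|00⟩ + (-0.6639 + 0.1779i)|01⟩ - 0.1662i|10⟩ + (0.3437 - 0.5952i)|11⟩

C-T leaves the control-|0⟩ kets |00⟩, |01⟩ unchanged and applies T to qubit 1 on the control-|1⟩ pair (|10⟩, |11⟩).
T = [[1, 0], [0, (1/√2 + (1/√2)i)]].
With a = amp(|10⟩) = -0.1662i and b = amp(|11⟩) = (-0.1779 - 0.6639i):
new amp(|10⟩) = (1)·a = -0.1662i
new amp(|11⟩) = (1/√2 + (1/√2)i)·b = (0.3437 - 0.5952i)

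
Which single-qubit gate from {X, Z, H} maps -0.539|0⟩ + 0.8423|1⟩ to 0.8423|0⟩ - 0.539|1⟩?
X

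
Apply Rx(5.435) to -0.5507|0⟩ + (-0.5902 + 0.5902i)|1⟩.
(0.7448 + 0.2429i)|0⟩ + (0.5379 - 0.3113i)|1⟩

Rx(5.435) = [[cos(θ/2), −i·sin(θ/2)], [−i·sin(θ/2), cos(θ/2)]]; θ = 5.435, cos(θ/2) ≈ -0.911412, sin(θ/2) ≈ 0.411494.
With a = amp(|0⟩) = -0.5507 and b = amp(|1⟩) = (-0.5902 + 0.5902i):
new amp(|0⟩) = (-0.911412)·a + (-0.411494i)·b = (0.7448 + 0.2429i)
new amp(|1⟩) = (-0.411494i)·a + (-0.911412)·b = (0.5379 - 0.3113i)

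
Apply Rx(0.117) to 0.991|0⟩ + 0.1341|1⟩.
(0.9893 - 0.00784i)|0⟩ + (0.1339 - 0.05794i)|1⟩

Rx(0.117) = [[cos(θ/2), −i·sin(θ/2)], [−i·sin(θ/2), cos(θ/2)]]; θ = 0.117, cos(θ/2) ≈ 0.998289, sin(θ/2) ≈ 0.0584666.
With a = amp(|0⟩) = 0.991 and b = amp(|1⟩) = 0.1341:
new amp(|0⟩) = (0.998289)·a + (-0.0584666i)·b = (0.9893 - 0.00784i)
new amp(|1⟩) = (-0.0584666i)·a + (0.998289)·b = (0.1339 - 0.05794i)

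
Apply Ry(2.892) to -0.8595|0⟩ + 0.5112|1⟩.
-0.6142|0⟩ - 0.7892|1⟩

Ry(2.892) = [[cos(θ/2), −sin(θ/2)], [sin(θ/2), cos(θ/2)]]; θ = 2.892, cos(θ/2) ≈ 0.124473, sin(θ/2) ≈ 0.992223.
With a = amp(|0⟩) = -0.8595 and b = amp(|1⟩) = 0.5112:
new amp(|0⟩) = (0.124473)·a + (-0.992223)·b = -0.6142
new amp(|1⟩) = (0.992223)·a + (0.124473)·b = -0.7892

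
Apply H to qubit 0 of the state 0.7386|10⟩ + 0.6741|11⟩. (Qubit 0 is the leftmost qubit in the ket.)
0.5223|00⟩ + 0.4767|01⟩ - 0.5223|10⟩ - 0.4767|11⟩

H on qubit 0 mixes each pair of kets that differ only in qubit 0: amplitudes (a, b) of (|…0…⟩, |…1…⟩) become ((a + b)/√2, (a − b)/√2). Kets absent from the input have amplitude 0.
(|00⟩, |10⟩): (a, b) = (0, 0.7386) → (0.5223, -0.5223)
(|01⟩, |11⟩): (a, b) = (0, 0.6741) → (0.4767, -0.4767)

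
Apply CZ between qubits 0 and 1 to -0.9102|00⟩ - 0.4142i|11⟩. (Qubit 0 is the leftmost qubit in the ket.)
-0.9102|00⟩ + 0.4142i|11⟩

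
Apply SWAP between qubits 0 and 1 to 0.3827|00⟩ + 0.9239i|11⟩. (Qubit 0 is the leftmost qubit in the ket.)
0.3827|00⟩ + 0.9239i|11⟩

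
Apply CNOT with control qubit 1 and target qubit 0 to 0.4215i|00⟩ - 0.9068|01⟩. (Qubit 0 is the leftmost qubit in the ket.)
0.4215i|00⟩ - 0.9068|11⟩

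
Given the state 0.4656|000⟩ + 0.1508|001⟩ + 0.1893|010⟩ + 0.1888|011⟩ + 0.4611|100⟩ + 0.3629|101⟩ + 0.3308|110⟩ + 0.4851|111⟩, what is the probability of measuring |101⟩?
0.1317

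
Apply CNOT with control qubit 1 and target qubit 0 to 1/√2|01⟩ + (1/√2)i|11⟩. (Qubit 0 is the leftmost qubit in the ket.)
(1/√2)i|01⟩ + 1/√2|11⟩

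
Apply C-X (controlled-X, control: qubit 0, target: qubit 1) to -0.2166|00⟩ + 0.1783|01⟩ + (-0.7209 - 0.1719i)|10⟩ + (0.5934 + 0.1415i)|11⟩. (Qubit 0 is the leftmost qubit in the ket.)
-0.2166|00⟩ + 0.1783|01⟩ + (0.5934 + 0.1415i)|10⟩ + (-0.7209 - 0.1719i)|11⟩

C-X leaves the control-|0⟩ kets |00⟩, |01⟩ unchanged and applies X to qubit 1 on the control-|1⟩ pair (|10⟩, |11⟩).
X = [[0, 1], [1, 0]].
With a = amp(|10⟩) = (-0.7209 - 0.1719i) and b = amp(|11⟩) = (0.5934 + 0.1415i):
new amp(|10⟩) = (1)·b = (0.5934 + 0.1415i)
new amp(|11⟩) = (1)·a = (-0.7209 - 0.1719i)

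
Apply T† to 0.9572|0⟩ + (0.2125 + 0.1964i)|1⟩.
0.9572|0⟩ + (0.2891 - 0.01138i)|1⟩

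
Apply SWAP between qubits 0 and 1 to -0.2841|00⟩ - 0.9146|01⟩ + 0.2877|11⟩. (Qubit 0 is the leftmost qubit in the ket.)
-0.2841|00⟩ - 0.9146|10⟩ + 0.2877|11⟩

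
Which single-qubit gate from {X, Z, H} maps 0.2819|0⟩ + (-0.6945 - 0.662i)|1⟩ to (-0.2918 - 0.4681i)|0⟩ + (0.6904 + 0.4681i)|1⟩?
H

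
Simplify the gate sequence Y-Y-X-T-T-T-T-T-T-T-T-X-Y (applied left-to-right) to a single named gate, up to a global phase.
Y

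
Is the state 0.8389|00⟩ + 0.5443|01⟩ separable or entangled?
Separable

Writing the state as a|00⟩ + b|01⟩ + c|10⟩ + d|11⟩, it is a product state iff ad − bc = 0.
Here (a, b, c, d) = (0.8389, 0.5443, 0, 0): ad − bc = (0.8389)(0) − (0.5443)(0) = 0, so the state is separable.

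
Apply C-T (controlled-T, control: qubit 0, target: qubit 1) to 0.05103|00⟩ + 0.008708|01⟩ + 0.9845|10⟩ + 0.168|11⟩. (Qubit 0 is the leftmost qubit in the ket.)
0.05103|00⟩ + 0.008708|01⟩ + 0.9845|10⟩ + (0.1188 + 0.1188i)|11⟩

C-T leaves the control-|0⟩ kets |00⟩, |01⟩ unchanged and applies T to qubit 1 on the control-|1⟩ pair (|10⟩, |11⟩).
T = [[1, 0], [0, (1/√2 + (1/√2)i)]].
With a = amp(|10⟩) = 0.9845 and b = amp(|11⟩) = 0.168:
new amp(|10⟩) = (1)·a = 0.9845
new amp(|11⟩) = (1/√2 + (1/√2)i)·b = (0.1188 + 0.1188i)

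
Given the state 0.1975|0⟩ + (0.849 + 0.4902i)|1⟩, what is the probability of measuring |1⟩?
0.9611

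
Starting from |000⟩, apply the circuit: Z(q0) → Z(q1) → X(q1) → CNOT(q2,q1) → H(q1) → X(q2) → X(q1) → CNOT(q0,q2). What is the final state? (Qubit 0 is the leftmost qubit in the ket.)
-1/√2|001⟩ + 1/√2|011⟩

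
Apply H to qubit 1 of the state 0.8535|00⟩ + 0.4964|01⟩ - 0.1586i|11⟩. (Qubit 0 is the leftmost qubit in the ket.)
0.9545|00⟩ + 0.2525|01⟩ - 0.1121i|10⟩ + 0.1121i|11⟩

H on qubit 1 mixes each pair of kets that differ only in qubit 1: amplitudes (a, b) of (|…0…⟩, |…1…⟩) become ((a + b)/√2, (a − b)/√2). Kets absent from the input have amplitude 0.
(|00⟩, |01⟩): (a, b) = (0.8535, 0.4964) → (0.9545, 0.2525)
(|10⟩, |11⟩): (a, b) = (0, -0.1586i) → (-0.1121i, 0.1121i)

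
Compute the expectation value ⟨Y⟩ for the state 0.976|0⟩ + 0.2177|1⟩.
0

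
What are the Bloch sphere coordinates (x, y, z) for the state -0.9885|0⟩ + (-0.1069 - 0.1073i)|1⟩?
(0.2113, 0.2121, 0.9542)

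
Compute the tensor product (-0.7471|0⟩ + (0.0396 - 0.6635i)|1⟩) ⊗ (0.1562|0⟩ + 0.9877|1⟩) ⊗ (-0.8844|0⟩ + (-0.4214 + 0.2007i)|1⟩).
0.1032|000⟩ + (0.04918 - 0.02342i)|001⟩ + 0.6526|010⟩ + (0.311 - 0.1481i)|011⟩ + (-0.00547 + 0.09166i)|100⟩ + (0.01819 + 0.04491i)|101⟩ + (-0.03459 + 0.5796i)|110⟩ + (0.115 + 0.284i)|111⟩

amp(|b₁b₂…⟩) = product of the factor amplitudes for bits b₁, b₂, …; only kets whose every factor amplitude is nonzero survive.
|000⟩: (-0.7471)(0.1562)(-0.8844) = 0.1032
|001⟩: (-0.7471)(0.1562)(-0.4214 + 0.2007i) = (0.04918 - 0.02342i)
|010⟩: (-0.7471)(0.9877)(-0.8844) = 0.6526
|011⟩: (-0.7471)(0.9877)(-0.4214 + 0.2007i) = (0.311 - 0.1481i)
|100⟩: (0.0396 - 0.6635i)(0.1562)(-0.8844) = (-0.00547 + 0.09166i)
|101⟩: (0.0396 - 0.6635i)(0.1562)(-0.4214 + 0.2007i) = (0.01819 + 0.04491i)
|110⟩: (0.0396 - 0.6635i)(0.9877)(-0.8844) = (-0.03459 + 0.5796i)
|111⟩: (0.0396 - 0.6635i)(0.9877)(-0.4214 + 0.2007i) = (0.115 + 0.284i)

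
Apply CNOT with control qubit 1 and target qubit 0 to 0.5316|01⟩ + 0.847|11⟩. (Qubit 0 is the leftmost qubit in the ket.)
0.847|01⟩ + 0.5316|11⟩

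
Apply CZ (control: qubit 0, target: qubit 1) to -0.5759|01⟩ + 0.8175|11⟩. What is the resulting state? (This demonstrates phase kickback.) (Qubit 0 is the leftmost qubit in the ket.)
-0.5759|01⟩ - 0.8175|11⟩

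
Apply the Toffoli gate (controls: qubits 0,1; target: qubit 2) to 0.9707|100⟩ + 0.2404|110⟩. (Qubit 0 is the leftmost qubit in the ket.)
0.9707|100⟩ + 0.2404|111⟩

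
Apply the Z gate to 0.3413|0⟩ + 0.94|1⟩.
0.3413|0⟩ - 0.94|1⟩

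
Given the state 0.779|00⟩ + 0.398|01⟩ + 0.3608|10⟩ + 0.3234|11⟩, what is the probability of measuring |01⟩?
0.1584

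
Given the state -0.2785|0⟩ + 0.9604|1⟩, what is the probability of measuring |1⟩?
0.9224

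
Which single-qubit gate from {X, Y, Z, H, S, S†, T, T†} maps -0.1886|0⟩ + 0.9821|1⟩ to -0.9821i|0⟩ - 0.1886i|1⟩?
Y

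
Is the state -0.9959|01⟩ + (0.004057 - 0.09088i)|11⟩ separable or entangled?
Separable

Writing the state as a|00⟩ + b|01⟩ + c|10⟩ + d|11⟩, it is a product state iff ad − bc = 0.
Here (a, b, c, d) = (0, -0.9959, 0, (0.004057 - 0.09088i)): ad − bc = (0)(0.004057 - 0.09088i) − (-0.9959)(0) = 0, so the state is separable.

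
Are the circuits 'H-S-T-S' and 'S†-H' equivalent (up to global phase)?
No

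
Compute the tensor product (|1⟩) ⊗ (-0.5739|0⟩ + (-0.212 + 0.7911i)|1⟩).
-0.5739|10⟩ + (-0.212 + 0.7911i)|11⟩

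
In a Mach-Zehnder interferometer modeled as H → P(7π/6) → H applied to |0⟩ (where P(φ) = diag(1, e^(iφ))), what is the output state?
(0.06699 - 0.25i)|0⟩ + (0.933 + 0.25i)|1⟩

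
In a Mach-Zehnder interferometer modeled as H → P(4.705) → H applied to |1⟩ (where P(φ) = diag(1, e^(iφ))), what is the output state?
(0.5037 + 0.5i)|0⟩ + (0.4963 - 0.5i)|1⟩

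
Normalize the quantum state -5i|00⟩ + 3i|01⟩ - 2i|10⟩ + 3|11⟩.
-0.7293i|00⟩ + 0.4376i|01⟩ - 0.2917i|10⟩ + 0.4376|11⟩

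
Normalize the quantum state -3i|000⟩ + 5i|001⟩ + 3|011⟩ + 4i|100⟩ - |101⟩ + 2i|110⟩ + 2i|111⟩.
-0.3638i|000⟩ + 0.6063i|001⟩ + 0.3638|011⟩ + 0.4851i|100⟩ - 0.1213|101⟩ + 0.2425i|110⟩ + 0.2425i|111⟩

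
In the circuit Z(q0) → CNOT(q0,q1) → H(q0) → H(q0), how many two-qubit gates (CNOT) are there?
1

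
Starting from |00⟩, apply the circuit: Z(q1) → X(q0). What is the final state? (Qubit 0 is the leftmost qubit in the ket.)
|10⟩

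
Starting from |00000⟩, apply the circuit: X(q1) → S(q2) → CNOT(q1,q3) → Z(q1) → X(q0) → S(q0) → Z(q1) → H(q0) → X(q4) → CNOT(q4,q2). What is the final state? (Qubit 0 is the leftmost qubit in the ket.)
(1/√2)i|01111⟩ - (1/√2)i|11111⟩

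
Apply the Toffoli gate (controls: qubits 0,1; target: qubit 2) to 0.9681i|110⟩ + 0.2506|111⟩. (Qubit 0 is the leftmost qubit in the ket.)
0.2506|110⟩ + 0.9681i|111⟩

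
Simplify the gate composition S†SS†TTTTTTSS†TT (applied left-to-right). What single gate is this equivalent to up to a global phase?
S†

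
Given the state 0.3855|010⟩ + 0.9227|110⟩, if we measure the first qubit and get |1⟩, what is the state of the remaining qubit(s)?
|10⟩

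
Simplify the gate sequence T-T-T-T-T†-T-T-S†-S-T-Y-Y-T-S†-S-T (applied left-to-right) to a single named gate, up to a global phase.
I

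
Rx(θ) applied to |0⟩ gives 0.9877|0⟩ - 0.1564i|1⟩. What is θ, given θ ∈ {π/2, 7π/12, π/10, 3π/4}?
π/10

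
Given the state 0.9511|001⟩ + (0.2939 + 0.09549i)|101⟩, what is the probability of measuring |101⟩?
0.0955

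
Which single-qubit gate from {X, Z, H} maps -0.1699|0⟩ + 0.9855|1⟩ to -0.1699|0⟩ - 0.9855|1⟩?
Z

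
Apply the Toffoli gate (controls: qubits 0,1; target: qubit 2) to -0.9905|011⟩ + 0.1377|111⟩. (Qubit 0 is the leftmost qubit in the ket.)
-0.9905|011⟩ + 0.1377|110⟩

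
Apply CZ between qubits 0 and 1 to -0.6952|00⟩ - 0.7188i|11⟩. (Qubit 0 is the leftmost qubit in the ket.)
-0.6952|00⟩ + 0.7188i|11⟩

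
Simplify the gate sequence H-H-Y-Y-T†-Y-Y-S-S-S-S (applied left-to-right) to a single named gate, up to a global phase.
T†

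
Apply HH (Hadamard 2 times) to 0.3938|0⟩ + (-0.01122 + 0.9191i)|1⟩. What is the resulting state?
0.3938|0⟩ + (-0.01122 + 0.9191i)|1⟩

H² = I, so an even number of Hadamards cancels: H^2 = I and the state is unchanged.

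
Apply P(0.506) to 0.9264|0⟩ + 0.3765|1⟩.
0.9264|0⟩ + (0.3293 + 0.1825i)|1⟩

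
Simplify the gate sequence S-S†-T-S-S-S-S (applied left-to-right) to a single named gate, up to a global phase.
T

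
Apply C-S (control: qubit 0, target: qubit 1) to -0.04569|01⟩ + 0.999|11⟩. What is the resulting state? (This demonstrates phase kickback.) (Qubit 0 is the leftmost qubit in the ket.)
-0.04569|01⟩ + 0.999i|11⟩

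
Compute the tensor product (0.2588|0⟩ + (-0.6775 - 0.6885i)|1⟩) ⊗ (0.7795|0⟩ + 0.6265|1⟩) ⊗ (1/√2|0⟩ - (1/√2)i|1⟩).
0.1426|000⟩ - 0.1426i|001⟩ + 0.1146|010⟩ - 0.1146i|011⟩ + (-0.3734 - 0.3795i)|100⟩ + (-0.3795 + 0.3734i)|101⟩ + (-0.3001 - 0.305i)|110⟩ + (-0.305 + 0.3001i)|111⟩

amp(|b₁b₂…⟩) = product of the factor amplitudes for bits b₁, b₂, …; only kets whose every factor amplitude is nonzero survive.
|000⟩: (0.2588)(0.7795)(1/√2) = 0.1426
|001⟩: (0.2588)(0.7795)(-(1/√2)i) = -0.1426i
|010⟩: (0.2588)(0.6265)(1/√2) = 0.1146
|011⟩: (0.2588)(0.6265)(-(1/√2)i) = -0.1146i
|100⟩: (-0.6775 - 0.6885i)(0.7795)(1/√2) = (-0.3734 - 0.3795i)
|101⟩: (-0.6775 - 0.6885i)(0.7795)(-(1/√2)i) = (-0.3795 + 0.3734i)
|110⟩: (-0.6775 - 0.6885i)(0.6265)(1/√2) = (-0.3001 - 0.305i)
|111⟩: (-0.6775 - 0.6885i)(0.6265)(-(1/√2)i) = (-0.305 + 0.3001i)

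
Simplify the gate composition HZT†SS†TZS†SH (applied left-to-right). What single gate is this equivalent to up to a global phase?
I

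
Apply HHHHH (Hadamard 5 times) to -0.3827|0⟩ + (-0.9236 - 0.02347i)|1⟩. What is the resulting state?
(-0.9237 - 0.0166i)|0⟩ + (0.3825 + 0.0166i)|1⟩

H² = I, so H^5 = H: a single Hadamard. With (a, b) = (-0.3827, (-0.9236 - 0.02347i)), H gives ((a + b)/√2, (a − b)/√2) = ((-0.9237 - 0.0166i), (0.3825 + 0.0166i)).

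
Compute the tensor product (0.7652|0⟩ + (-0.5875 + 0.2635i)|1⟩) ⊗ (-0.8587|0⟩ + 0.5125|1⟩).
-0.6571|00⟩ + 0.3922|01⟩ + (0.5045 - 0.2263i)|10⟩ + (-0.3011 + 0.135i)|11⟩

amp(|b₁b₂…⟩) = product of the factor amplitudes for bits b₁, b₂, …; only kets whose every factor amplitude is nonzero survive.
|00⟩: (0.7652)(-0.8587) = -0.6571
|01⟩: (0.7652)(0.5125) = 0.3922
|10⟩: (-0.5875 + 0.2635i)(-0.8587) = (0.5045 - 0.2263i)
|11⟩: (-0.5875 + 0.2635i)(0.5125) = (-0.3011 + 0.135i)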